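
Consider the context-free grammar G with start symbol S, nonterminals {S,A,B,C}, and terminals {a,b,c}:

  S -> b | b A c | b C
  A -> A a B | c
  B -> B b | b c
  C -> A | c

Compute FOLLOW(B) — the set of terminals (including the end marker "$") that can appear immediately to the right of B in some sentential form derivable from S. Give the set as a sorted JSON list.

Compute FIRST by fixpoint:
pass 1:
  A via A→c: +{c}
  B via B→b c: +{b}
  C via C→A: +{c}
  S via S→b: +{b}
  FIRST(S)={b}  FIRST(A)={c}  FIRST(B)={b}  FIRST(C)={c}
pass 2: done
  FIRST(S)={b}  FIRST(A)={c}  FIRST(B)={b}  FIRST(C)={c}

FOLLOW sets:
seed FOLLOW(S) with $
iter 1:
  A→A a B: FOLLOW(A) ⊇ FIRST(a) = {a}; new: +{a}
  A→A a B: FOLLOW(B) ⊇ FOLLOW(A) ⊇ {a}; new: +{a}
  B→B b: FOLLOW(B) ⊇ FIRST(b) = {b}; new: +{b}
  S→b A c: FOLLOW(A) ⊇ FIRST(c) = {c}; new: +{c}
  S→b C: FOLLOW(C) ⊇ FOLLOW(S) ⊇ {$}; new: +{$}
  FOLLOW(S)={$}  FOLLOW(A)={a,c}  FOLLOW(B)={a,b}  FOLLOW(C)={$}
iter 2:
  A→A a B: FOLLOW(B) ⊇ FOLLOW(A) ⊇ {a,c}; new: +{c}
  C→A: FOLLOW(A) ⊇ FOLLOW(C) ⊇ {$}; new: +{$}
  FOLLOW(S)={$}  FOLLOW(A)={$,a,c}  FOLLOW(B)={a,b,c}  FOLLOW(C)={$}
iter 3:
  A→A a B: FOLLOW(B) ⊇ FOLLOW(A) ⊇ {$,a,c}; new: +{$}
  FOLLOW(S)={$}  FOLLOW(A)={$,a,c}  FOLLOW(B)={$,a,b,c}  FOLLOW(C)={$}
iter 4: (stable)
  FOLLOW(S)={$}  FOLLOW(A)={$,a,c}  FOLLOW(B)={$,a,b,c}  FOLLOW(C)={$}

FOLLOW(B) = ["$", "a", "b", "c"]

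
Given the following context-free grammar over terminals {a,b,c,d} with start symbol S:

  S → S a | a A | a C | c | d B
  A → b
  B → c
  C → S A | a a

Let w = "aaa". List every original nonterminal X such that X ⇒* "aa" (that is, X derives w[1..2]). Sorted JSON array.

CNF form of G:
  S -> S T0 | T0 A | T0 C | T1 B | c
  A -> b
  B -> c
  C -> S A | T0 T0
  T0 -> a
  T1 -> d

Fill CYK table bottom-up (cells [i..j] with 1 ≤ i ≤ j ≤ 2 only):
  cell(1,1) a: {T0}  orig:{}
  cell(2,2) a: {T0}  orig:{}
  cell(1,2) aa: {C}

Original NTs in T[1,2] deriving "aa": ["C"]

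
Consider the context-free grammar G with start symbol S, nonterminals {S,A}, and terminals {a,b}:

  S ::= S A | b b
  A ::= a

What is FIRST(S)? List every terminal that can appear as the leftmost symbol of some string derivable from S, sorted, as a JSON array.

FIRST iteration:
[1]
  A via A→a: +{a}
  S via S→b b: +{b}
  FIRST(S)={b}  FIRST(A)={a}
[2] done
  FIRST(S)={b}  FIRST(A)={a}

FIRST(S) = ["b"]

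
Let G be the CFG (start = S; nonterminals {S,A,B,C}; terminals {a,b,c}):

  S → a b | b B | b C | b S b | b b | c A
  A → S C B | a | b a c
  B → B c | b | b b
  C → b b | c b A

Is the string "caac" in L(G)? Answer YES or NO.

Convert to CNF:
  S -> T0 B | T0 C | T0 T0 | T0 X6 | T1 T0 | T2 A
  A -> S X3 | T0 X4 | a
  B -> B T2 | T0 T0 | b
  C -> T0 T0 | T2 X5
  T0 -> b
  T1 -> a
  T2 -> c
  X3 -> C B
  X4 -> T1 T2
  X5 -> T0 A
  X6 -> S T0

CYK table (by increasing span):
  T[0,0] 'c' = {T2}  orig:{}
  T[1,1] 'a' = {A,T1}  orig:{A}
  T[2,2] 'a' = {A,T1}  orig:{A}
  T[3,3] 'c' = {T2}  orig:{}
  T[0,1] 'ca' = {S}
  T[1,2] 'aa' = ∅
  T[2,3] 'ac' = {X4}  orig:{}
  T[0,2] 'caa' = ∅
  T[1,3] 'aac' = ∅
  T[0,3] 'caac' = ∅

S ∉ T[0,3] ⇒ NO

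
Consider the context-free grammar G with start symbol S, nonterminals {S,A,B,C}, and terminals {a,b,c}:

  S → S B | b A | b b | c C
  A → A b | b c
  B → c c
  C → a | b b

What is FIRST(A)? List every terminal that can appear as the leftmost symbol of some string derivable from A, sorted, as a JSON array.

FIRST iteration:
pass 1:
  A via A→b c: +{b}
  B via B→c c: +{c}
  C via C→a: +{a}
  C via C→b b: +{b}
  S via S→b A: +{b}
  S via S→c C: +{c}
  FIRST(S)={b,c}  FIRST(A)={b}  FIRST(B)={c}  FIRST(C)={a,b}
pass 2: (stable)
  FIRST(S)={b,c}  FIRST(A)={b}  FIRST(B)={c}  FIRST(C)={a,b}

FIRST(A) = ["b"]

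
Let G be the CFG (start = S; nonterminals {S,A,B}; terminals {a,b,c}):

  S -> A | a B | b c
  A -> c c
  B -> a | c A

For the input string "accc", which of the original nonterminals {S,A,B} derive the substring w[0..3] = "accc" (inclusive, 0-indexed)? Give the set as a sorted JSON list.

CNF form of G:
  S -> T0 T0 | T1 B | T2 T0
  A -> T0 T0
  B -> T0 A | a
  T0 -> c
  T1 -> a
  T2 -> b

CYK table (by increasing span) (cells [i..j] with 0 ≤ i ≤ j ≤ 3 only):
  T[0,0] 'a' = {B,T1}  orig:{B}
  T[1,1] 'c' = {T0}  orig:{}
  T[2,2] 'c' = {T0}  orig:{}
  T[3,3] 'c' = {T0}  orig:{}
  T[0,1] 'ac' = ∅
  T[1,2] 'cc' = {A,S}
  T[2,3] 'cc' = {A,S}
  T[0,2] 'acc' = ∅
  T[1,3] 'ccc' = {B}
  T[0,3] 'accc' = {S}

Original NTs in T[0,3] deriving "accc": ["S"]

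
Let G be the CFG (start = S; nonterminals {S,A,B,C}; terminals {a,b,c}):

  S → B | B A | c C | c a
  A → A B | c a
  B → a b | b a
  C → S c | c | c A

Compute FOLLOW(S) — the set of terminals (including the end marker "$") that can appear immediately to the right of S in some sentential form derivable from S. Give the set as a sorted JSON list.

Compute FIRST by fixpoint:
pass 1:
  A via A→c a: +{c}
  B via B→a b: +{a}
  B via B→b a: +{b}
  C via C→c: +{c}
  S via S→B: +{a,b}
  S via S→c C: +{c}
  FIRST[S]={a,b,c}  FIRST[A]={c}  FIRST[B]={a,b}  FIRST[C]={c}
pass 2:
  C via C→S c: +{a,b}
  FIRST[S]={a,b,c}  FIRST[A]={c}  FIRST[B]={a,b}  FIRST[C]={a,b,c}
pass 3: done
  FIRST[S]={a,b,c}  FIRST[A]={c}  FIRST[B]={a,b}  FIRST[C]={a,b,c}

FOLLOW sets:
seed FOLLOW(S) with $
pass 1:
  A→A B: FOLLOW(A) ⊇ FIRST(B) = {a,b}; new: +{a,b}
  A→A B: FOLLOW(B) ⊇ FOLLOW(A) ⊇ {a,b}; new: +{a,b}
  C→S c: FOLLOW(S) ⊇ FIRST(c) = {c}; new: +{c}
  S→B: FOLLOW(B) ⊇ FOLLOW(S) ⊇ {$,c}; new: +{$,c}
  S→B A: FOLLOW(A) ⊇ FOLLOW(S) ⊇ {$,c}; new: +{$,c}
  S→c C: FOLLOW(C) ⊇ FOLLOW(S) ⊇ {$,c}; new: +{$,c}
  FOLLOW(S)={$,c}  FOLLOW(A)={$,a,b,c}  FOLLOW(B)={$,a,b,c}  FOLLOW(C)={$,c}
pass 2: — fixpoint
  FOLLOW(S)={$,c}  FOLLOW(A)={$,a,b,c}  FOLLOW(B)={$,a,b,c}  FOLLOW(C)={$,c}

FOLLOW(S) = ["$", "c"]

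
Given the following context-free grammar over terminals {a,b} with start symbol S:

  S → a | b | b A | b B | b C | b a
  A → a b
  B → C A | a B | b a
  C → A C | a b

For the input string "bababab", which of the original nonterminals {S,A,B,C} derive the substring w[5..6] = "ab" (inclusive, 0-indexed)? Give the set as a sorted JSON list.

CNF form of G:
  S -> T1 A | T1 B | T1 C | T1 T0 | a | b
  A -> T0 T1
  B -> C A | T0 B | T1 T0
  C -> A C | T0 T1
  T0 -> a
  T1 -> b

Fill CYK table bottom-up, restricted to cells inside w[5..6]:
  cell(5,5) a: {S,T0}  orig:{S}
  cell(6,6) b: {S,T1}  orig:{S}
  cell(5,6) ab: {A,C}

Original NTs in T[5,6] deriving "ab": ["A", "C"]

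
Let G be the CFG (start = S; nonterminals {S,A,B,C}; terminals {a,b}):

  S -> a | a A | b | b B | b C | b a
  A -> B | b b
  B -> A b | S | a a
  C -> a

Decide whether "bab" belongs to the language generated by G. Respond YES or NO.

Convert to CNF:
  S -> T0 B | T0 C | T0 T1 | T1 A | a | b
  A -> A T0 | T0 B | T0 C | T0 T0 | T0 T1 | T1 A | T1 T1 | a | b
  B -> A T0 | T0 B | T0 C | T0 T1 | T1 A | T1 T1 | a | b
  C -> a
  T0 -> b
  T1 -> a

Fill CYK table bottom-up:
  cell(0,0) b: {A,B,S,T0}  orig:{A,B,S}
  cell(1,1) a: {A,B,C,S,T1}  orig:{A,B,C,S}
  cell(2,2) b: {A,B,S,T0}  orig:{A,B,S}
  cell(0,1) ba: {A,B,S}
  cell(1,2) ab: {A,B,S}
  cell(0,2) bab: {A,B,S}

S ∈ T[0,2] ⇒ YES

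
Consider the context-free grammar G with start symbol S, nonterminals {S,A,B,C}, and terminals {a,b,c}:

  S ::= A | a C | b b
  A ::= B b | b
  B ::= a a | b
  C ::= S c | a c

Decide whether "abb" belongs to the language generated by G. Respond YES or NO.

CNF form of G:
  S -> B T0 | T0 T0 | T1 C | b
  A -> B T0 | b
  B -> T1 T1 | b
  C -> S T2 | T1 T2
  T0 -> b
  T1 -> a
  T2 -> c

CYK table (by increasing span):
  T[0,0] 'a' = {T1}  orig:{}
  T[1,1] 'b' = {A,B,S,T0}  orig:{A,B,S}
  T[2,2] 'b' = {A,B,S,T0}  orig:{A,B,S}
  T[0,1] 'ab' = ∅
  T[1,2] 'bb' = {A,S}
  T[0,2] 'abb' = ∅

S ∉ T[0,2] ⇒ NO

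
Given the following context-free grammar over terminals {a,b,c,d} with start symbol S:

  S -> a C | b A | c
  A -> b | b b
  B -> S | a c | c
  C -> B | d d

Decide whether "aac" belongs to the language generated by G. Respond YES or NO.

CNF form of G:
  S -> T0 A | T1 C | c
  A -> T0 T0 | b
  B -> T0 A | T1 C | T1 T2 | c
  C -> T0 A | T1 C | T1 T2 | T3 T3 | c
  T0 -> b
  T1 -> a
  T2 -> c
  T3 -> d

CYK table (by increasing span):
  cell(0,0) a: {T1}  orig:{}
  cell(1,1) a: {T1}  orig:{}
  cell(2,2) c: {B,C,S,T2}  orig:{B,C,S}
  cell(0,1) aa: ∅
  cell(1,2) ac: {B,C,S}
  cell(0,2) aac: {B,C,S}

S ∈ T[0,2] ⇒ YES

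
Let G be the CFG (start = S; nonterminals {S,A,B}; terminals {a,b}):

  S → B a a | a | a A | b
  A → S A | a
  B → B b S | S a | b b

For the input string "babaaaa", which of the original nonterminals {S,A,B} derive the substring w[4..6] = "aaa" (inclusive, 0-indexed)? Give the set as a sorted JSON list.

Convert to CNF:
  S -> B X3 | T1 A | a | b
  A -> S A | a
  B -> B X2 | S T1 | T0 T0
  T0 -> b
  T1 -> a
  X2 -> T0 S
  X3 -> T1 T1

CYK table (by increasing span) (cells [i..j] with 4 ≤ i ≤ j ≤ 6 only):
  [4..4]={A,S,T1}  "a"  orig:{A,S}
  [5..5]={A,S,T1}  "a"  orig:{A,S}
  [6..6]={A,S,T1}  "a"  orig:{A,S}
  [4..5]={A,B,S,X3}  "aa"  orig:{A,B,S}
  [5..6]={A,B,S,X3}  "aa"  orig:{A,B,S}
  [4..6]={A,B,S}  "aaa"

Original NTs in T[4,6] deriving "aaa": ["A", "B", "S"]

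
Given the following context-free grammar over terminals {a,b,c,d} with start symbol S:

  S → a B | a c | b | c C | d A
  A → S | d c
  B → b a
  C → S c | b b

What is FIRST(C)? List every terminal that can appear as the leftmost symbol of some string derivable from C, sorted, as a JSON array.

FIRST sets, iterate to fixpoint:
round 1:
  A via A→d c: +{d}
  B via B→b a: +{b}
  C via C→b b: +{b}
  S via S→a B: +{a}
  S via S→b: +{b}
  S via S→c C: +{c}
  S via S→d A: +{d}
  FIRST(S)={a,b,c,d}  FIRST(A)={d}  FIRST(B)={b}  FIRST(C)={b}
round 2:
  A via A→S: +{a,b,c}
  C via C→S c: +{a,c,d}
  FIRST(S)={a,b,c,d}  FIRST(A)={a,b,c,d}  FIRST(B)={b}  FIRST(C)={a,b,c,d}
round 3: (no change)
  FIRST(S)={a,b,c,d}  FIRST(A)={a,b,c,d}  FIRST(B)={b}  FIRST(C)={a,b,c,d}

FIRST(C) = ["a", "b", "c", "d"]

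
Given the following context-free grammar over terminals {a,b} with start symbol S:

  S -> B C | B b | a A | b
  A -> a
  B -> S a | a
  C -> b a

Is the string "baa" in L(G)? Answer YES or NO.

CNF form of G:
  S -> B C | B T1 | T0 A | b
  A -> a
  B -> S T0 | a
  C -> T1 T0
  T0 -> a
  T1 -> b

CYK table (by increasing span):
  [0..0]={S,T1}  "b"  orig:{S}
  [1..1]={A,B,T0}  "a"  orig:{A,B}
  [2..2]={A,B,T0}  "a"  orig:{A,B}
  [0..1]={B,C}  "ba"
  [1..2]={S}  "aa"
  [0..2]=∅  "baa"

S ∉ T[0,2] ⇒ NO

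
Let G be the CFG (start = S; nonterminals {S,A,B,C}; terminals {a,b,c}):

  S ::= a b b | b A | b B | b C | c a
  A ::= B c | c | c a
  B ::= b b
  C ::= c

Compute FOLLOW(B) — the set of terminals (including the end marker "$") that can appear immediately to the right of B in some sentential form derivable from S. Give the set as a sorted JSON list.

FIRST sets, iterate to fixpoint:
iter 1:
  A via A→c: +{c}
  B via B→b b: +{b}
  C via C→c: +{c}
  S via S→a b b: +{a}
  S via S→b A: +{b}
  S via S→c a: +{c}
  FIRST(S)={a,b,c}  FIRST(A)={c}  FIRST(B)={b}  FIRST(C)={c}
iter 2:
  A via A→B c: +{b}
  FIRST(S)={a,b,c}  FIRST(A)={b,c}  FIRST(B)={b}  FIRST(C)={c}
iter 3: (stable)
  FIRST(S)={a,b,c}  FIRST(A)={b,c}  FIRST(B)={b}  FIRST(C)={c}

Compute FOLLOW by fixpoint:
seed FOLLOW(S) with $
round 1:
  A→B c: FOLLOW(B) ⊇ FIRST(c) = {c}; new: +{c}
  S→b A: FOLLOW(A) ⊇ FOLLOW(S) ⊇ {$}; new: +{$}
  S→b B: FOLLOW(B) ⊇ FOLLOW(S) ⊇ {$}; new: +{$}
  S→b C: FOLLOW(C) ⊇ FOLLOW(S) ⊇ {$}; new: +{$}
  FOLLOW[S]={$}  FOLLOW[A]={$}  FOLLOW[B]={$,c}  FOLLOW[C]={$}
round 2: (stable)
  FOLLOW[S]={$}  FOLLOW[A]={$}  FOLLOW[B]={$,c}  FOLLOW[C]={$}

FOLLOW(B) = ["$", "c"]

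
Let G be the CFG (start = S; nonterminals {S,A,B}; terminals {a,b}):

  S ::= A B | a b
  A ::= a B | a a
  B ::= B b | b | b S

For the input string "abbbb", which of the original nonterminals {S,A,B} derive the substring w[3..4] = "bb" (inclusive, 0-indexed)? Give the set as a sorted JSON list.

Convert to CNF:
  S -> A B | T0 T1
  A -> T0 B | T0 T0
  B -> B T1 | T1 S | b
  T0 -> a
  T1 -> b

CYK fill, restricted to cells inside w[3..4]:
  T[3,3] 'b' = {B,T1}  orig:{B}
  T[4,4] 'b' = {B,T1}  orig:{B}
  T[3,4] 'bb' = {B}

Original NTs in T[3,4] deriving "bb": ["B"]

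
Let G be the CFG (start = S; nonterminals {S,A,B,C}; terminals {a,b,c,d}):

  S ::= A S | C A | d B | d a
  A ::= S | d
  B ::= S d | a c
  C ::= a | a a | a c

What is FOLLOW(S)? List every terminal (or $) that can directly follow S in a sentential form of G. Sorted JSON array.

FIRST sets, iterate to fixpoint:
pass 1:
  A via A→d: +{d}
  B via B→a c: +{a}
  C via C→a: +{a}
  S via S→A S: +{d}
  S via S→C A: +{a}
  FIRST(S)={a,d}  FIRST(A)={d}  FIRST(B)={a}  FIRST(C)={a}
pass 2:
  A via A→S: +{a}
  B via B→S d: +{d}
  FIRST(S)={a,d}  FIRST(A)={a,d}  FIRST(B)={a,d}  FIRST(C)={a}
pass 3: (stable)
  FIRST(S)={a,d}  FIRST(A)={a,d}  FIRST(B)={a,d}  FIRST(C)={a}

FOLLOW sets:
seed FOLLOW(S) with $
iter 1:
  B→S d: FOLLOW(S) ⊇ FIRST(d) = {d}; new: +{d}
  S→A S: FOLLOW(A) ⊇ FIRST(S) = {a,d}; new: +{a,d}
  S→C A: FOLLOW(C) ⊇ FIRST(A) = {a,d}; new: +{a,d}
  S→C A: FOLLOW(A) ⊇ FOLLOW(S) ⊇ {$,d}; new: +{$}
  S→d B: FOLLOW(B) ⊇ FOLLOW(S) ⊇ {$,d}; new: +{$,d}
  FOLLOW(S)={$,d}  FOLLOW(A)={$,a,d}  FOLLOW(B)={$,d}  FOLLOW(C)={a,d}
iter 2:
  A→S: FOLLOW(S) ⊇ FOLLOW(A) ⊇ {$,a,d}; new: +{a}
  S→d B: FOLLOW(B) ⊇ FOLLOW(S) ⊇ {$,a,d}; new: +{a}
  FOLLOW(S)={$,a,d}  FOLLOW(A)={$,a,d}  FOLLOW(B)={$,a,d}  FOLLOW(C)={a,d}
iter 3: done
  FOLLOW(S)={$,a,d}  FOLLOW(A)={$,a,d}  FOLLOW(B)={$,a,d}  FOLLOW(C)={a,d}

FOLLOW(S) = ["$", "a", "d"]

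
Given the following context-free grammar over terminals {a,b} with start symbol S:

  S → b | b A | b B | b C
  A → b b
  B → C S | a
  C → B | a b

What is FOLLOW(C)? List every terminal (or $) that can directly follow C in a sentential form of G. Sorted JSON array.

FIRST sets, iterate to fixpoint:
pass 1:
  A via A→b b: +{b}
  B via B→a: +{a}
  C via C→B: +{a}
  S via S→b: +{b}
  S: {b}  A: {b}  B: {a}  C: {a}
pass 2: (stable)
  S: {b}  A: {b}  B: {a}  C: {a}

FOLLOW sets:
FOLLOW(S) := {$}
pass 1:
  B→C S: FOLLOW(C) ⊇ FIRST(S) = {b}; new: +{b}
  C→B: FOLLOW(B) ⊇ FOLLOW(C) ⊇ {b}; new: +{b}
  S→b A: FOLLOW(A) ⊇ FOLLOW(S) ⊇ {$}; new: +{$}
  S→b B: FOLLOW(B) ⊇ FOLLOW(S) ⊇ {$}; new: +{$}
  S→b C: FOLLOW(C) ⊇ FOLLOW(S) ⊇ {$}; new: +{$}
  S: {$}  A: {$}  B: {$,b}  C: {$,b}
pass 2:
  B→C S: FOLLOW(S) ⊇ FOLLOW(B) ⊇ {$,b}; new: +{b}
  S→b A: FOLLOW(A) ⊇ FOLLOW(S) ⊇ {$,b}; new: +{b}
  S: {$,b}  A: {$,b}  B: {$,b}  C: {$,b}
pass 3: — fixpoint
  S: {$,b}  A: {$,b}  B: {$,b}  C: {$,b}

FOLLOW(C) = ["$", "b"]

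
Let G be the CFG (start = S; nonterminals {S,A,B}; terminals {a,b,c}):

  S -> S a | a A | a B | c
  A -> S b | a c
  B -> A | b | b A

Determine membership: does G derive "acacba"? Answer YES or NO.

CNF form of G:
  S -> S T1 | T1 A | T1 B | c
  A -> S T0 | T1 T2
  B -> S T0 | T0 A | T1 T2 | b
  T0 -> b
  T1 -> a
  T2 -> c

CYK fill:
  [0..0]={T1}  "a"  orig:{}
  [1..1]={S,T2}  "c"  orig:{S}
  [2..2]={T1}  "a"  orig:{}
  [3..3]={S,T2}  "c"  orig:{S}
  [4..4]={B,T0}  "b"  orig:{B}
  [5..5]={T1}  "a"  orig:{}
  [0..1]={A,B}  "ac"
  [1..2]={S}  "ca"
  [2..3]={A,B}  "ac"
  [3..4]={A,B}  "cb"
  [4..5]=∅  "ba"
  [0..2]=∅  "aca"
  [1..3]=∅  "cac"
  [2..4]={S}  "acb"
  [3..5]=∅  "cba"
  [0..3]=∅  "acac"
  [1..4]=∅  "cacb"
  [2..5]={S}  "acba"
  [0..4]=∅  "acacb"
  [1..5]=∅  "cacba"
  [0..5]=∅  "acacba"

S ∉ T[0,5] ⇒ NO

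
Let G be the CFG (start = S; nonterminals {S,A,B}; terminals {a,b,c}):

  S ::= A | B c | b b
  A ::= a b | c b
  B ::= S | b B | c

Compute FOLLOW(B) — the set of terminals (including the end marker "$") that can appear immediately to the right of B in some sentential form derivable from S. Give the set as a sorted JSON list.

Compute FIRST by fixpoint:
round 1:
  A via A→a b: +{a}
  A via A→c b: +{c}
  B via B→b B: +{b}
  B via B→c: +{c}
  S via S→A: +{a,c}
  S via S→B c: +{b}
  FIRST[S]={a,b,c}  FIRST[A]={a,c}  FIRST[B]={b,c}
round 2:
  B via B→S: +{a}
  FIRST[S]={a,b,c}  FIRST[A]={a,c}  FIRST[B]={a,b,c}
round 3: (stable)
  FIRST[S]={a,b,c}  FIRST[A]={a,c}  FIRST[B]={a,b,c}

FOLLOW iteration:
FOLLOW(S) := {$}
iter 1:
  S→A: FOLLOW(A) ⊇ FOLLOW(S) ⊇ {$}; new: +{$}
  S→B c: FOLLOW(B) ⊇ FIRST(c) = {c}; new: +{c}
  S: {$}  A: {$}  B: {c}
iter 2:
  B→S: FOLLOW(S) ⊇ FOLLOW(B) ⊇ {c}; new: +{c}
  S→A: FOLLOW(A) ⊇ FOLLOW(S) ⊇ {$,c}; new: +{c}
  S: {$,c}  A: {$,c}  B: {c}
iter 3: — fixpoint
  S: {$,c}  A: {$,c}  B: {c}

FOLLOW(B) = ["c"]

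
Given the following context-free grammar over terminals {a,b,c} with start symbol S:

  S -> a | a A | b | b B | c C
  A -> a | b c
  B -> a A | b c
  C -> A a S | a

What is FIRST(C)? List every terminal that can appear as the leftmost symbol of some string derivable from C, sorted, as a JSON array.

FIRST sets, iterate to fixpoint:
iter 1:
  A via A→a: +{a}
  A via A→b c: +{b}
  B via B→a A: +{a}
  B via B→b c: +{b}
  C via C→A a S: +{a,b}
  S via S→a: +{a}
  S via S→b: +{b}
  S via S→c C: +{c}
  FIRST[S]={a,b,c}  FIRST[A]={a,b}  FIRST[B]={a,b}  FIRST[C]={a,b}
iter 2: (no change)
  FIRST[S]={a,b,c}  FIRST[A]={a,b}  FIRST[B]={a,b}  FIRST[C]={a,b}

FIRST(C) = ["a", "b"]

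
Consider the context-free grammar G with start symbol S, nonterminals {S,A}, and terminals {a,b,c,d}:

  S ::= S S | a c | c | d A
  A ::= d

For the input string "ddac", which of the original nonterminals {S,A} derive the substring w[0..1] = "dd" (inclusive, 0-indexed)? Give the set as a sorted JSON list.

Convert to CNF:
  S -> S S | T0 T1 | T2 A | c
  A -> d
  T0 -> a
  T1 -> c
  T2 -> d

CYK table (by increasing span), restricted to cells inside w[0..1]:
  [0..0]={A,T2}  "d"  orig:{A}
  [1..1]={A,T2}  "d"  orig:{A}
  [0..1]={S}  "dd"

Original NTs in T[0,1] deriving "dd": ["S"]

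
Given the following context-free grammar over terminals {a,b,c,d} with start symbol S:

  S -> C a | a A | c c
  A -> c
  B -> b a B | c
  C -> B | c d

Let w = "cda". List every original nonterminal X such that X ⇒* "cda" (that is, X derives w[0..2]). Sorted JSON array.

CNF form of G:
  S -> C T1 | T1 A | T2 T2
  A -> c
  B -> T0 X4 | c
  C -> T0 X5 | T2 T3 | c
  T0 -> b
  T1 -> a
  T2 -> c
  T3 -> d
  X4 -> T1 B
  X5 -> T1 B

CYK fill (cells [i..j] with 0 ≤ i ≤ j ≤ 2 only):
  T[0,0] 'c' = {A,B,C,T2}  orig:{A,B,C}
  T[1,1] 'd' = {T3}  orig:{}
  T[2,2] 'a' = {T1}  orig:{}
  T[0,1] 'cd' = {C}
  T[1,2] 'da' = ∅
  T[0,2] 'cda' = {S}

Original NTs in T[0,2] deriving "cda": ["S"]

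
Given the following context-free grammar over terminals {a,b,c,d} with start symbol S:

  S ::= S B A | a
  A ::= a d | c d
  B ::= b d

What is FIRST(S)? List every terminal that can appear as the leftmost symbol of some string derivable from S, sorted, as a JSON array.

Compute FIRST by fixpoint:
[1]
  A via A→a d: +{a}
  A via A→c d: +{c}
  B via B→b d: +{b}
  S via S→a: +{a}
  FIRST[S]={a}  FIRST[A]={a,c}  FIRST[B]={b}
[2] (no change)
  FIRST[S]={a}  FIRST[A]={a,c}  FIRST[B]={b}

FIRST(S) = ["a"]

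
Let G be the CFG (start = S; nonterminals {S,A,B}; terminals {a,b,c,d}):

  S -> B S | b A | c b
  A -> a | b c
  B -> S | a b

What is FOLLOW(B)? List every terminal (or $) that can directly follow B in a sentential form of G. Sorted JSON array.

Compute FIRST by fixpoint:
iter 1:
  A via A→a: +{a}
  A via A→b c: +{b}
  B via B→a b: +{a}
  S via S→B S: +{a}
  S via S→b A: +{b}
  S via S→c b: +{c}
  S: {a,b,c}  A: {a,b}  B: {a}
iter 2:
  B via B→S: +{b,c}
  S: {a,b,c}  A: {a,b}  B: {a,b,c}
iter 3: — fixpoint
  S: {a,b,c}  A: {a,b}  B: {a,b,c}

FOLLOW sets:
seed FOLLOW(S) with $
[1]
  S→B S: FOLLOW(B) ⊇ FIRST(S) = {a,b,c}; new: +{a,b,c}
  S→b A: FOLLOW(A) ⊇ FOLLOW(S) ⊇ {$}; new: +{$}
  S: {$}  A: {$}  B: {a,b,c}
[2]
  B→S: FOLLOW(S) ⊇ FOLLOW(B) ⊇ {a,b,c}; new: +{a,b,c}
  S→b A: FOLLOW(A) ⊇ FOLLOW(S) ⊇ {$,a,b,c}; new: +{a,b,c}
  S: {$,a,b,c}  A: {$,a,b,c}  B: {a,b,c}
[3] — fixpoint
  S: {$,a,b,c}  A: {$,a,b,c}  B: {a,b,c}

FOLLOW(B) = ["a", "b", "c"]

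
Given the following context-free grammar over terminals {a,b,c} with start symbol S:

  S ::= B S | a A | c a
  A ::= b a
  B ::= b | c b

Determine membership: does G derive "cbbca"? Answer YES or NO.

Convert to CNF:
  S -> B S | T1 A | T2 T1
  A -> T0 T1
  B -> T2 T0 | b
  T0 -> b
  T1 -> a
  T2 -> c

CYK table (by increasing span):
  T[0,0] 'c' = {T2}  orig:{}
  T[1,1] 'b' = {B,T0}  orig:{B}
  T[2,2] 'b' = {B,T0}  orig:{B}
  T[3,3] 'c' = {T2}  orig:{}
  T[4,4] 'a' = {T1}  orig:{}
  T[0,1] 'cb' = {B}
  T[1,2] 'bb' = ∅
  T[2,3] 'bc' = ∅
  T[3,4] 'ca' = {S}
  T[0,2] 'cbb' = ∅
  T[1,3] 'bbc' = ∅
  T[2,4] 'bca' = {S}
  T[0,3] 'cbbc' = ∅
  T[1,4] 'bbca' = {S}
  T[0,4] 'cbbca' = {S}

S ∈ T[0,4] ⇒ YES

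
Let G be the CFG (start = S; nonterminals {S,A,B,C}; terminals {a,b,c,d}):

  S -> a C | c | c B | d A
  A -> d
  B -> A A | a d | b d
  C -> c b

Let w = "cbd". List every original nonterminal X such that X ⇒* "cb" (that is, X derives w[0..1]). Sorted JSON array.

CNF form of G:
  S -> T0 C | T1 A | T3 B | c
  A -> d
  B -> A A | T0 T1 | T2 T1
  C -> T3 T2
  T0 -> a
  T1 -> d
  T2 -> b
  T3 -> c

CYK fill, restricted to cells inside w[0..1]:
  T[0,0] 'c' = {S,T3}  orig:{S}
  T[1,1] 'b' = {T2}  orig:{}
  T[0,1] 'cb' = {C}

Original NTs in T[0,1] deriving "cb": ["C"]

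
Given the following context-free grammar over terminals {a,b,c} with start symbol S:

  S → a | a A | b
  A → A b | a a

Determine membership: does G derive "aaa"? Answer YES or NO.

Convert to CNF:
  S -> T1 A | a | b
  A -> A T0 | T1 T1
  T0 -> b
  T1 -> a

Fill CYK table bottom-up:
  T[0,0] 'a' = {S,T1}  orig:{S}
  T[1,1] 'a' = {S,T1}  orig:{S}
  T[2,2] 'a' = {S,T1}  orig:{S}
  T[0,1] 'aa' = {A}
  T[1,2] 'aa' = {A}
  T[0,2] 'aaa' = {S}

S ∈ T[0,2] ⇒ YES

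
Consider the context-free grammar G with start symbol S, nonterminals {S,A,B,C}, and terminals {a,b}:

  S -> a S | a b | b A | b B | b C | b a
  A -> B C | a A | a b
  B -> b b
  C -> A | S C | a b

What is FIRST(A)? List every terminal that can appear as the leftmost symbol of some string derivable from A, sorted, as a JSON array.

Compute FIRST by fixpoint:
pass 1:
  A via A→a A: +{a}
  B via B→b b: +{b}
  C via C→A: +{a}
  S via S→a S: +{a}
  S via S→b A: +{b}
  FIRST[S]={a,b}  FIRST[A]={a}  FIRST[B]={b}  FIRST[C]={a}
pass 2:
  A via A→B C: +{b}
  C via C→A: +{b}
  FIRST[S]={a,b}  FIRST[A]={a,b}  FIRST[B]={b}  FIRST[C]={a,b}
pass 3: (stable)
  FIRST[S]={a,b}  FIRST[A]={a,b}  FIRST[B]={b}  FIRST[C]={a,b}

FIRST(A) = ["a", "b"]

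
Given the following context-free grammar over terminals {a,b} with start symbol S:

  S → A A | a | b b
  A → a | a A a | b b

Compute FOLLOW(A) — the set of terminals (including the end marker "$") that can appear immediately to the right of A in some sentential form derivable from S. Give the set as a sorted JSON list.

FIRST iteration:
pass 1:
  A via A→a: +{a}
  A via A→b b: +{b}
  S via S→A A: +{a,b}
  FIRST(S)={a,b}  FIRST(A)={a,b}
pass 2: (no change)
  FIRST(S)={a,b}  FIRST(A)={a,b}

FOLLOW iteration:
FOLLOW(S) := {$}
[1]
  A→a A a: FOLLOW(A) ⊇ FIRST(a) = {a}; new: +{a}
  S→A A: FOLLOW(A) ⊇ FIRST(A) = {a,b}; new: +{b}
  S→A A: FOLLOW(A) ⊇ FOLLOW(S) ⊇ {$}; new: +{$}
  S: {$}  A: {$,a,b}
[2] (no change)
  S: {$}  A: {$,a,b}

FOLLOW(A) = ["$", "a", "b"]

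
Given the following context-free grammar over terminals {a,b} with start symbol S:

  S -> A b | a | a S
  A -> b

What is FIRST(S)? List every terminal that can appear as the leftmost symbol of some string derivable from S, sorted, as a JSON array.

Compute FIRST by fixpoint:
iter 1:
  A via A→b: +{b}
  S via S→A b: +{b}
  S via S→a: +{a}
  FIRST[S]={a,b}  FIRST[A]={b}
iter 2: (stable)
  FIRST[S]={a,b}  FIRST[A]={b}

FIRST(S) = ["a", "b"]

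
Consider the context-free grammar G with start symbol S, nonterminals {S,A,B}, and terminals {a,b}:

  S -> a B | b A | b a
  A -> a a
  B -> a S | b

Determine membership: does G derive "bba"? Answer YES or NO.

Convert to CNF:
  S -> T0 B | T1 A | T1 T0
  A -> T0 T0
  B -> T0 S | b
  T0 -> a
  T1 -> b

Fill CYK table bottom-up:
  T[0,0] 'b' = {B,T1}  orig:{B}
  T[1,1] 'b' = {B,T1}  orig:{B}
  T[2,2] 'a' = {T0}  orig:{}
  T[0,1] 'bb' = ∅
  T[1,2] 'ba' = {S}
  T[0,2] 'bba' = ∅

S ∉ T[0,2] ⇒ NO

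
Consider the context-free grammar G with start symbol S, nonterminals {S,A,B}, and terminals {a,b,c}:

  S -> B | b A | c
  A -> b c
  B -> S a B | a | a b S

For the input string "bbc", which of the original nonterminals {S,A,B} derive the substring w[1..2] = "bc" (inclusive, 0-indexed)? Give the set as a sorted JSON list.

Convert to CNF:
  S -> S X5 | T0 A | T2 X6 | a | c
  A -> T0 T1
  B -> S X3 | T2 X4 | a
  T0 -> b
  T1 -> c
  T2 -> a
  X3 -> T2 B
  X4 -> T0 S
  X5 -> T2 B
  X6 -> T0 S

CYK fill, restricted to cells inside w[1..2]:
  [1..1]={T0}  "b"  orig:{}
  [2..2]={S,T1}  "c"  orig:{S}
  [1..2]={A,X4,X6}  "bc"  orig:{A}

Original NTs in T[1,2] deriving "bc": ["A"]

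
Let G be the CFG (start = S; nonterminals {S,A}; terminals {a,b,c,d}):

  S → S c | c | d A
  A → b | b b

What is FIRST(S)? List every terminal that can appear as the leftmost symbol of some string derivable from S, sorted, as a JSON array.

Compute FIRST by fixpoint:
pass 1:
  A via A→b: +{b}
  S via S→c: +{c}
  S via S→d A: +{d}
  FIRST(S)={c,d}  FIRST(A)={b}
pass 2: (no change)
  FIRST(S)={c,d}  FIRST(A)={b}

FIRST(S) = ["c", "d"]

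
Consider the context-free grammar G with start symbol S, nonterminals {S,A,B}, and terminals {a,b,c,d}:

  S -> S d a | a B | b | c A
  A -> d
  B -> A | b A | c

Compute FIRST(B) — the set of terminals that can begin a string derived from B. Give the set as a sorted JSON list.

Compute FIRST by fixpoint:
pass 1:
  A via A→d: +{d}
  B via B→A: +{d}
  B via B→b A: +{b}
  B via B→c: +{c}
  S via S→a B: +{a}
  S via S→b: +{b}
  S via S→c A: +{c}
  FIRST[S]={a,b,c}  FIRST[A]={d}  FIRST[B]={b,c,d}
pass 2: (stable)
  FIRST[S]={a,b,c}  FIRST[A]={d}  FIRST[B]={b,c,d}

FIRST(B) = ["b", "c", "d"]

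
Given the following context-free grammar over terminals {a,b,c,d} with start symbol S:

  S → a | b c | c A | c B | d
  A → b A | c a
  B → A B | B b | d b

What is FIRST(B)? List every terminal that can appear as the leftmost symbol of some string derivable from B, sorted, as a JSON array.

Compute FIRST by fixpoint:
pass 1:
  A via A→b A: +{b}
  A via A→c a: +{c}
  B via B→A B: +{b,c}
  B via B→d b: +{d}
  S via S→a: +{a}
  S via S→b c: +{b}
  S via S→c A: +{c}
  S via S→d: +{d}
  FIRST[S]={a,b,c,d}  FIRST[A]={b,c}  FIRST[B]={b,c,d}
pass 2: — fixpoint
  FIRST[S]={a,b,c,d}  FIRST[A]={b,c}  FIRST[B]={b,c,d}

FIRST(B) = ["b", "c", "d"]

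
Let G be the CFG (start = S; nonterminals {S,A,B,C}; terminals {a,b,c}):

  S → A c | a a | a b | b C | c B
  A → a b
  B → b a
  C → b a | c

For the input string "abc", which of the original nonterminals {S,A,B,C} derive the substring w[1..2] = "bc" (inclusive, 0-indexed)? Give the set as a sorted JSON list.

Convert to CNF:
  S -> A T2 | T0 T0 | T0 T1 | T1 C | T2 B
  A -> T0 T1
  B -> T1 T0
  C -> T1 T0 | c
  T0 -> a
  T1 -> b
  T2 -> c

CYK table (by increasing span) (cells [i..j] with 1 ≤ i ≤ j ≤ 2 only):
  cell(1,1) b: {T1}  orig:{}
  cell(2,2) c: {C,T2}  orig:{C}
  cell(1,2) bc: {S}

Original NTs in T[1,2] deriving "bc": ["S"]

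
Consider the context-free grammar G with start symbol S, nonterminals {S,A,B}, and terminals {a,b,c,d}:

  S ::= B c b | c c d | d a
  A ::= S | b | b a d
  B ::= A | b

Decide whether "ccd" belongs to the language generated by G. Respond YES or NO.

Convert to CNF:
  S -> B X10 | T0 X11 | T3 T2
  A -> B X4 | T0 X6 | T1 X5 | T3 T2 | b
  B -> B X7 | T0 X9 | T1 X8 | T3 T2 | b
  T0 -> c
  T1 -> b
  T2 -> a
  T3 -> d
  X4 -> T0 T1
  X5 -> T2 T3
  X6 -> T0 T3
  X7 -> T0 T1
  X8 -> T2 T3
  X9 -> T0 T3
  X10 -> T0 T1
  X11 -> T0 T3

CYK fill:
  [0..0]={T0}  "c"  orig:{}
  [1..1]={T0}  "c"  orig:{}
  [2..2]={T3}  "d"  orig:{}
  [0..1]=∅  "cc"
  [1..2]={X11,X6,X9}  "cd"  orig:{}
  [0..2]={A,B,S}  "ccd"

S ∈ T[0,2] ⇒ YES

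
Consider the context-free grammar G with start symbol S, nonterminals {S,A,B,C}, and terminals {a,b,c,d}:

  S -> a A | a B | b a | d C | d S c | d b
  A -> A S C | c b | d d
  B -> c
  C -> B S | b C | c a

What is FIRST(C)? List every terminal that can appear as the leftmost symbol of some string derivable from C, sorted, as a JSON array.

FIRST sets, iterate to fixpoint:
pass 1:
  A via A→c b: +{c}
  A via A→d d: +{d}
  B via B→c: +{c}
  C via C→B S: +{c}
  C via C→b C: +{b}
  S via S→a A: +{a}
  S via S→b a: +{b}
  S via S→d C: +{d}
  FIRST(S)={a,b,d}  FIRST(A)={c,d}  FIRST(B)={c}  FIRST(C)={b,c}
pass 2: (stable)
  FIRST(S)={a,b,d}  FIRST(A)={c,d}  FIRST(B)={c}  FIRST(C)={b,c}

FIRST(C) = ["b", "c"]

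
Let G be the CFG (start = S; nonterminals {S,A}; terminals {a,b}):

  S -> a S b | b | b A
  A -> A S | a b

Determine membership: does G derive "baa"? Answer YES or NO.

Convert to CNF:
  S -> T0 X2 | T1 A | b
  A -> A S | T0 T1
  T0 -> a
  T1 -> b
  X2 -> S T1

Fill CYK table bottom-up:
  T[0,0] 'b' = {S,T1}  orig:{S}
  T[1,1] 'a' = {T0}  orig:{}
  T[2,2] 'a' = {T0}  orig:{}
  T[0,1] 'ba' = ∅
  T[1,2] 'aa' = ∅
  T[0,2] 'baa' = ∅

S ∉ T[0,2] ⇒ NO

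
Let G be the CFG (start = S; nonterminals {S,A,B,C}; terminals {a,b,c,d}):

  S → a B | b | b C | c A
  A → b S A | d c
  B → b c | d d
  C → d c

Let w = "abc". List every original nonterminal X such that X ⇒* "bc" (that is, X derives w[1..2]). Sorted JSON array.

Convert to CNF:
  S -> T0 C | T2 A | T3 B | b
  A -> T0 X4 | T1 T2
  B -> T0 T2 | T1 T1
  C -> T1 T2
  T0 -> b
  T1 -> d
  T2 -> c
  T3 -> a
  X4 -> S A

CYK table (by increasing span), restricted to cells inside w[1..2]:
  cell(1,1) b: {S,T0}  orig:{S}
  cell(2,2) c: {T2}  orig:{}
  cell(1,2) bc: {B}

Original NTs in T[1,2] deriving "bc": ["B"]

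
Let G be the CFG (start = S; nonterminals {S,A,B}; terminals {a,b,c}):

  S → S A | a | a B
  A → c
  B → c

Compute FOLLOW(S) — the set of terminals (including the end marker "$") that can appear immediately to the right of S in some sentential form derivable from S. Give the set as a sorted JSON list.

Compute FIRST by fixpoint:
round 1:
  A via A→c: +{c}
  B via B→c: +{c}
  S via S→a: +{a}
  FIRST[S]={a}  FIRST[A]={c}  FIRST[B]={c}
round 2: done
  FIRST[S]={a}  FIRST[A]={c}  FIRST[B]={c}

FOLLOW sets:
initialize: $ ∈ FOLLOW(S)
iter 1:
  S→S A: FOLLOW(S) ⊇ FIRST(A) = {c}; new: +{c}
  S→S A: FOLLOW(A) ⊇ FOLLOW(S) ⊇ {$,c}; new: +{$,c}
  S→a B: FOLLOW(B) ⊇ FOLLOW(S) ⊇ {$,c}; new: +{$,c}
  FOLLOW[S]={$,c}  FOLLOW[A]={$,c}  FOLLOW[B]={$,c}
iter 2: (stable)
  FOLLOW[S]={$,c}  FOLLOW[A]={$,c}  FOLLOW[B]={$,c}

FOLLOW(S) = ["$", "c"]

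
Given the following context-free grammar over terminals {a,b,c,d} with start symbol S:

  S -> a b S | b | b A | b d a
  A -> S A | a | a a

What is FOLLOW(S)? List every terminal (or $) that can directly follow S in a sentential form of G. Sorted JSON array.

Compute FIRST by fixpoint:
[1]
  A via A→a: +{a}
  S via S→a b S: +{a}
  S via S→b: +{b}
  FIRST[S]={a,b}  FIRST[A]={a}
[2]
  A via A→S A: +{b}
  FIRST[S]={a,b}  FIRST[A]={a,b}
[3] done
  FIRST[S]={a,b}  FIRST[A]={a,b}

Compute FOLLOW by fixpoint:
initialize: $ ∈ FOLLOW(S)
iter 1:
  A→S A: FOLLOW(S) ⊇ FIRST(A) = {a,b}; new: +{a,b}
  S→b A: FOLLOW(A) ⊇ FOLLOW(S) ⊇ {$,a,b}; new: +{$,a,b}
  FOLLOW(S)={$,a,b}  FOLLOW(A)={$,a,b}
iter 2: (stable)
  FOLLOW(S)={$,a,b}  FOLLOW(A)={$,a,b}

FOLLOW(S) = ["$", "a", "b"]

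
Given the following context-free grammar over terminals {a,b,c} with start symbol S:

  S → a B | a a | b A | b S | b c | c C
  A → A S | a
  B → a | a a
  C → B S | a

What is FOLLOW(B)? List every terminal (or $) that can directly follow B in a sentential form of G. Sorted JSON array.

Compute FIRST by fixpoint:
pass 1:
  A via A→a: +{a}
  B via B→a: +{a}
  C via C→B S: +{a}
  S via S→a B: +{a}
  S via S→b A: +{b}
  S via S→c C: +{c}
  FIRST(S)={a,b,c}  FIRST(A)={a}  FIRST(B)={a}  FIRST(C)={a}
pass 2: (stable)
  FIRST(S)={a,b,c}  FIRST(A)={a}  FIRST(B)={a}  FIRST(C)={a}

FOLLOW iteration:
FOLLOW(S) := {$}
iter 1:
  A→A S: FOLLOW(A) ⊇ FIRST(S) = {a,b,c}; new: +{a,b,c}
  A→A S: FOLLOW(S) ⊇ FOLLOW(A) ⊇ {a,b,c}; new: +{a,b,c}
  C→B S: FOLLOW(B) ⊇ FIRST(S) = {a,b,c}; new: +{a,b,c}
  S→a B: FOLLOW(B) ⊇ FOLLOW(S) ⊇ {$,a,b,c}; new: +{$}
  S→b A: FOLLOW(A) ⊇ FOLLOW(S) ⊇ {$,a,b,c}; new: +{$}
  S→c C: FOLLOW(C) ⊇ FOLLOW(S) ⊇ {$,a,b,c}; new: +{$,a,b,c}
  S: {$,a,b,c}  A: {$,a,b,c}  B: {$,a,b,c}  C: {$,a,b,c}
iter 2: (no change)
  S: {$,a,b,c}  A: {$,a,b,c}  B: {$,a,b,c}  C: {$,a,b,c}

FOLLOW(B) = ["$", "a", "b", "c"]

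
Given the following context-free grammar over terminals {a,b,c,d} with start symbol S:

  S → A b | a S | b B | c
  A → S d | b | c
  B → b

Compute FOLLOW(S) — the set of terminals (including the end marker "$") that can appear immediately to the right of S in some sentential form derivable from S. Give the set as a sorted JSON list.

FIRST iteration:
[1]
  A via A→b: +{b}
  A via A→c: +{c}
  B via B→b: +{b}
  S via S→A b: +{b,c}
  S via S→a S: +{a}
  FIRST(S)={a,b,c}  FIRST(A)={b,c}  FIRST(B)={b}
[2]
  A via A→S d: +{a}
  FIRST(S)={a,b,c}  FIRST(A)={a,b,c}  FIRST(B)={b}
[3] (no change)
  FIRST(S)={a,b,c}  FIRST(A)={a,b,c}  FIRST(B)={b}

Compute FOLLOW by fixpoint:
FOLLOW(S) := {$}
[1]
  A→S d: FOLLOW(S) ⊇ FIRST(d) = {d}; new: +{d}
  S→A b: FOLLOW(A) ⊇ FIRST(b) = {b}; new: +{b}
  S→b B: FOLLOW(B) ⊇ FOLLOW(S) ⊇ {$,d}; new: +{$,d}
  FOLLOW[S]={$,d}  FOLLOW[A]={b}  FOLLOW[B]={$,d}
[2] done
  FOLLOW[S]={$,d}  FOLLOW[A]={b}  FOLLOW[B]={$,d}

FOLLOW(S) = ["$", "d"]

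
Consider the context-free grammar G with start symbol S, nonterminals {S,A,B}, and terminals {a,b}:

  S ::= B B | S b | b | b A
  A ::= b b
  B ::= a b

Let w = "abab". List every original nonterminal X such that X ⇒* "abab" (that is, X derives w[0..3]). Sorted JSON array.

CNF form of G:
  S -> B B | S T0 | T0 A | b
  A -> T0 T0
  B -> T1 T0
  T0 -> b
  T1 -> a

Fill CYK table bottom-up — only the sub-triangle for w[0..3]:
  T[0,0] 'a' = {T1}  orig:{}
  T[1,1] 'b' = {S,T0}  orig:{S}
  T[2,2] 'a' = {T1}  orig:{}
  T[3,3] 'b' = {S,T0}  orig:{S}
  T[0,1] 'ab' = {B}
  T[1,2] 'ba' = ∅
  T[2,3] 'ab' = {B}
  T[0,2] 'aba' = ∅
  T[1,3] 'bab' = ∅
  T[0,3] 'abab' = {S}

Original NTs in T[0,3] deriving "abab": ["S"]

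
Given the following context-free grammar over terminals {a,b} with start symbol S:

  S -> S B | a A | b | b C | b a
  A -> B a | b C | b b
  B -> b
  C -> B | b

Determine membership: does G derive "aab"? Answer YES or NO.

Convert to CNF:
  S -> S B | T0 A | T1 C | T1 T0 | b
  A -> B T0 | T1 C | T1 T1
  B -> b
  C -> b
  T0 -> a
  T1 -> b

CYK fill:
  cell(0,0) a: {T0}  orig:{}
  cell(1,1) a: {T0}  orig:{}
  cell(2,2) b: {B,C,S,T1}  orig:{B,C,S}
  cell(0,1) aa: ∅
  cell(1,2) ab: ∅
  cell(0,2) aab: ∅

S ∉ T[0,2] ⇒ NO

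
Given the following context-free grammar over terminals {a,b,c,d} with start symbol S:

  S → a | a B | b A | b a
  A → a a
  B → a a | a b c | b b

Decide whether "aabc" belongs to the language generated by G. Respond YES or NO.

Convert to CNF:
  S -> T0 B | T1 A | T1 T0 | a
  A -> T0 T0
  B -> T0 T0 | T0 X3 | T1 T1
  T0 -> a
  T1 -> b
  T2 -> c
  X3 -> T1 T2

CYK table (by increasing span):
  T[0,0] 'a' = {S,T0}  orig:{S}
  T[1,1] 'a' = {S,T0}  orig:{S}
  T[2,2] 'b' = {T1}  orig:{}
  T[3,3] 'c' = {T2}  orig:{}
  T[0,1] 'aa' = {A,B}
  T[1,2] 'ab' = ∅
  T[2,3] 'bc' = {X3}  orig:{}
  T[0,2] 'aab' = ∅
  T[1,3] 'abc' = {B}
  T[0,3] 'aabc' = {S}

S ∈ T[0,3] ⇒ YES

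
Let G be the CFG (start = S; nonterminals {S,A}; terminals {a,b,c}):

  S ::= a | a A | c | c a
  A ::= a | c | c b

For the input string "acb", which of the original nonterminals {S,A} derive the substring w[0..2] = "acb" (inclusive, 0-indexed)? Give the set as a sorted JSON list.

Convert to CNF:
  S -> T0 T2 | T2 A | a | c
  A -> T0 T1 | a | c
  T0 -> c
  T1 -> b
  T2 -> a

Fill CYK table bottom-up, restricted to cells inside w[0..2]:
  T[0,0] 'a' = {A,S,T2}  orig:{A,S}
  T[1,1] 'c' = {A,S,T0}  orig:{A,S}
  T[2,2] 'b' = {T1}  orig:{}
  T[0,1] 'ac' = {S}
  T[1,2] 'cb' = {A}
  T[0,2] 'acb' = {S}

Original NTs in T[0,2] deriving "acb": ["S"]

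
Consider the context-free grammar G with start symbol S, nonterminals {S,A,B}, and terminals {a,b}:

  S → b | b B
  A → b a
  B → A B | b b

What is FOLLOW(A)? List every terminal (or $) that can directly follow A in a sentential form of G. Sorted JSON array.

Compute FIRST by fixpoint:
iter 1:
  A via A→b a: +{b}
  B via B→A B: +{b}
  S via S→b: +{b}
  FIRST[S]={b}  FIRST[A]={b}  FIRST[B]={b}
iter 2: (stable)
  FIRST[S]={b}  FIRST[A]={b}  FIRST[B]={b}

Compute FOLLOW by fixpoint:
FOLLOW(S) := {$}
pass 1:
  B→A B: FOLLOW(A) ⊇ FIRST(B) = {b}; new: +{b}
  S→b B: FOLLOW(B) ⊇ FOLLOW(S) ⊇ {$}; new: +{$}
  FOLLOW[S]={$}  FOLLOW[A]={b}  FOLLOW[B]={$}
pass 2: — fixpoint
  FOLLOW[S]={$}  FOLLOW[A]={b}  FOLLOW[B]={$}

FOLLOW(A) = ["b"]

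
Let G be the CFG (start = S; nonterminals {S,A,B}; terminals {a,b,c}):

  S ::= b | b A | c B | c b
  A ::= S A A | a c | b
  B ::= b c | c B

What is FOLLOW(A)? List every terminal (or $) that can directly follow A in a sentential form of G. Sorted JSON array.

FIRST sets, iterate to fixpoint:
round 1:
  A via A→a c: +{a}
  A via A→b: +{b}
  B via B→b c: +{b}
  B via B→c B: +{c}
  S via S→b: +{b}
  S via S→c B: +{c}
  FIRST[S]={b,c}  FIRST[A]={a,b}  FIRST[B]={b,c}
round 2:
  A via A→S A A: +{c}
  FIRST[S]={b,c}  FIRST[A]={a,b,c}  FIRST[B]={b,c}
round 3: (no change)
  FIRST[S]={b,c}  FIRST[A]={a,b,c}  FIRST[B]={b,c}

Compute FOLLOW by fixpoint:
FOLLOW(S) := {$}
round 1:
  A→S A A: FOLLOW(S) ⊇ FIRST(A) = {a,b,c}; new: +{a,b,c}
  A→S A A: FOLLOW(A) ⊇ FIRST(A) = {a,b,c}; new: +{a,b,c}
  S→b A: FOLLOW(A) ⊇ FOLLOW(S) ⊇ {$,a,b,c}; new: +{$}
  S→c B: FOLLOW(B) ⊇ FOLLOW(S) ⊇ {$,a,b,c}; new: +{$,a,b,c}
  FOLLOW[S]={$,a,b,c}  FOLLOW[A]={$,a,b,c}  FOLLOW[B]={$,a,b,c}
round 2: done
  FOLLOW[S]={$,a,b,c}  FOLLOW[A]={$,a,b,c}  FOLLOW[B]={$,a,b,c}

FOLLOW(A) = ["$", "a", "b", "c"]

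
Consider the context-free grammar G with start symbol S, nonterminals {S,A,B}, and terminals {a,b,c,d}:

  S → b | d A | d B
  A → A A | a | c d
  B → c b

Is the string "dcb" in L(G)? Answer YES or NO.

CNF form of G:
  S -> T1 A | T1 B | b
  A -> A A | T0 T1 | a
  B -> T0 T2
  T0 -> c
  T1 -> d
  T2 -> b

CYK table (by increasing span):
  [0..0]={T1}  "d"  orig:{}
  [1..1]={T0}  "c"  orig:{}
  [2..2]={S,T2}  "b"  orig:{S}
  [0..1]=∅  "dc"
  [1..2]={B}  "cb"
  [0..2]={S}  "dcb"

S ∈ T[0,2] ⇒ YES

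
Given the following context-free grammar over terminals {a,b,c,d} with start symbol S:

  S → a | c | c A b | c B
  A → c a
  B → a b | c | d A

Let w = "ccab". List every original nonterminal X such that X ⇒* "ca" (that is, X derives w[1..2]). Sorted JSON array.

CNF form of G:
  S -> T0 B | T0 X4 | a | c
  A -> T0 T1
  B -> T1 T2 | T3 A | c
  T0 -> c
  T1 -> a
  T2 -> b
  T3 -> d
  X4 -> A T2

CYK fill, restricted to cells inside w[1..2]:
  cell(1,1) c: {B,S,T0}  orig:{B,S}
  cell(2,2) a: {S,T1}  orig:{S}
  cell(1,2) ca: {A}

Original NTs in T[1,2] deriving "ca": ["A"]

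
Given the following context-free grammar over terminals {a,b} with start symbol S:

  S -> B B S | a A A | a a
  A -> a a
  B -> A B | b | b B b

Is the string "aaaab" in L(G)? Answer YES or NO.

Convert to CNF:
  S -> B X3 | T0 T0 | T0 X4
  A -> T0 T0
  B -> A B | T1 X2 | b
  T0 -> a
  T1 -> b
  X2 -> B T1
  X3 -> B S
  X4 -> A A

CYK fill:
  T[0,0] 'a' = {T0}  orig:{}
  T[1,1] 'a' = {T0}  orig:{}
  T[2,2] 'a' = {T0}  orig:{}
  T[3,3] 'a' = {T0}  orig:{}
  T[4,4] 'b' = {B,T1}  orig:{B}
  T[0,1] 'aa' = {A,S}
  T[1,2] 'aa' = {A,S}
  T[2,3] 'aa' = {A,S}
  T[3,4] 'ab' = ∅
  T[0,2] 'aaa' = ∅
  T[1,3] 'aaa' = ∅
  T[2,4] 'aab' = {B}
  T[0,3] 'aaaa' = {X4}  orig:{}
  T[1,4] 'aaab' = ∅
  T[0,4] 'aaaab' = {B}

S ∉ T[0,4] ⇒ NO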